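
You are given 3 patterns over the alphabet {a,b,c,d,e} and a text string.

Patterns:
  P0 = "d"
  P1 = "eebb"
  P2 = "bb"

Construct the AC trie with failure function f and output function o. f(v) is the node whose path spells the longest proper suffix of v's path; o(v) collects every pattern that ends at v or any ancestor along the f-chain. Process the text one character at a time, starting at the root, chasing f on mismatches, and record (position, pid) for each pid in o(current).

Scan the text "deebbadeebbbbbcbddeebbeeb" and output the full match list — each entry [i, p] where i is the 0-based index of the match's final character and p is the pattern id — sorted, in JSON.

Build automaton:
Trie (insert patterns):
  0='ε' goto b→6 d→1 e→2
  1='d' goto ·  ←P0
  2='e' goto e→3
  3='ee' goto b→4
  4='eeb' goto b→5
  5='eebb' goto ·  ←P1
  6='b' goto b→7
  7='bb' goto ·  ←P2

Failure links (BFS by depth):
  fail(1) 'd': from fail(0)=0 chase 'd': 0 ⇒ 0;  out={0}∪out(0)={0}
  fail(2) 'e': from fail(0)=0 chase 'e': 0 ⇒ 0;  out=∅∪out(0)=∅
  fail(6) 'b': from fail(0)=0 chase 'b': 0 ⇒ 0;  out=∅∪out(0)=∅
  fail(3) 'ee': from fail(2)=0 chase 'e': 0 ⇒ 2;  out=∅∪out(2)=∅
  fail(7) 'bb': from fail(6)=0 chase 'b': 0 ⇒ 6;  out={2}∪out(6)={2}
  fail(4) 'eeb': from fail(3)=2 chase 'b': 2→0 ⇒ 6;  out=∅∪out(6)=∅
  fail(5) 'eebb': from fail(4)=6 chase 'b': 6 ⇒ 7;  out={1}∪out(7)={1,2}

Scan:
i=0 'd': node 0→1  emit P0@[0:0]
i=1 'e': node 1→2 ·f
i=2 'e': node 2→3
i=3 'b': node 3→4
i=4 'b': node 4→5  emit P1@[1:4],P2@[3:4]
i=5 'a': node 5→0 ·f
i=6 'd': node 0→1  emit P0@[6:6]
i=7 'e': node 1→2 ·f
i=8 'e': node 2→3
i=9 'b': node 3→4
i=10 'b': node 4→5  emit P1@[7:10],P2@[9:10]
i=11 'b': node 5→7 ·f  emit P2@[10:11]
i=12 'b': node 7→7 ·f  emit P2@[11:12]
i=13 'b': node 7→7 ·f  emit P2@[12:13]
i=14 'c': node 7→0 ·f
i=15 'b': node 0→6
i=16 'd': node 6→1 ·f  emit P0@[16:16]
i=17 'd': node 1→1 ·f  emit P0@[17:17]
i=18 'e': node 1→2 ·f
i=19 'e': node 2→3
i=20 'b': node 3→4
i=21 'b': node 4→5  emit P1@[18:21],P2@[20:21]
i=22 'e': node 5→2 ·f
i=23 'e': node 2→3
i=24 'b': node 3→4

All matches (sorted): [[0,0],[4,1],[4,2],[6,0],[10,1],[10,2],[11,2],[12,2],[13,2],[16,0],[17,0],[21,1],[21,2]]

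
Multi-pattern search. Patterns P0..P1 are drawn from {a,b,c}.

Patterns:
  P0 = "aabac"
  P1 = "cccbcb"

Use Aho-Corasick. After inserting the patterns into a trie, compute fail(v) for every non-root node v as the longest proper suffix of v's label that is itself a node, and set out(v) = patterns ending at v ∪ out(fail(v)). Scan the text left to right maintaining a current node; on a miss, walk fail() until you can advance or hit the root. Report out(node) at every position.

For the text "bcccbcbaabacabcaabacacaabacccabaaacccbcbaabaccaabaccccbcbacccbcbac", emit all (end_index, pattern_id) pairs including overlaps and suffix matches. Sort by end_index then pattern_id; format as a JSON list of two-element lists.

Build:
Trie (insert patterns):
  n0 'ε': a→1 c→6
  n1 'a': a→2
  n2 'aa': b→3
  n3 'aab': a→4
  n4 'aaba': c→5
  n5 'aabac': ·  ←P0
  n6 'c': c→7
  n7 'cc': c→8
  n8 'ccc': b→9
  n9 'cccb': c→10
  n10 'cccbc': b→11
  n11 'cccbcb': ·  ←P1

Failure links (BFS by depth):
  fail(1) 'a': from fail(0)=0 chase 'a': 0 ⇒ 0;  out=∅∪out(0)=∅
  fail(6) 'c': from fail(0)=0 chase 'c': 0 ⇒ 0;  out=∅∪out(0)=∅
  fail(2) 'aa': from fail(1)=0 chase 'a': 0 ⇒ 1;  out=∅∪out(1)=∅
  fail(7) 'cc': from fail(6)=0 chase 'c': 0 ⇒ 6;  out=∅∪out(6)=∅
  fail(3) 'aab': from fail(2)=1 chase 'b': 1→0 ⇒ 0;  out=∅∪out(0)=∅
  fail(8) 'ccc': from fail(7)=6 chase 'c': 6 ⇒ 7;  out=∅∪out(7)=∅
  fail(4) 'aaba': from fail(3)=0 chase 'a': 0 ⇒ 1;  out=∅∪out(1)=∅
  fail(9) 'cccb': from fail(8)=7 chase 'b': 7→6→0 ⇒ 0;  out=∅∪out(0)=∅
  fail(5) 'aabac': from fail(4)=1 chase 'c': 1→0 ⇒ 6;  out={0}∪out(6)={0}
  fail(10) 'cccbc': from fail(9)=0 chase 'c': 0 ⇒ 6;  out=∅∪out(6)=∅
  fail(11) 'cccbcb': from fail(10)=6 chase 'b': 6→0 ⇒ 0;  out={1}∪out(0)={1}

Run:
pos 0 'b': at 0
pos 1 'c': at 6
pos 2 'c': at 7
pos 3 'c': at 8
pos 4 'b': at 9
pos 5 'c': at 10
pos 6 'b': at 11  ** P1@[1:6]
pos 7 'a': at 1 (via fail)
pos 8 'a': at 2
pos 9 'b': at 3
pos 10 'a': at 4
pos 11 'c': at 5  ** P0@[7:11]
pos 12 'a': at 1 (via fail)
pos 13 'b': at 0 (via fail)
pos 14 'c': at 6
pos 15 'a': at 1 (via fail)
pos 16 'a': at 2
pos 17 'b': at 3
pos 18 'a': at 4
pos 19 'c': at 5  ** P0@[15:19]
pos 20 'a': at 1 (via fail)
pos 21 'c': at 6 (via fail)
pos 22 'a': at 1 (via fail)
pos 23 'a': at 2
pos 24 'b': at 3
pos 25 'a': at 4
pos 26 'c': at 5  ** P0@[22:26]
pos 27 'c': at 7 (via fail)
pos 28 'c': at 8
pos 29 'a': at 1 (via fail)
pos 30 'b': at 0 (via fail)
pos 31 'a': at 1
pos 32 'a': at 2
pos 33 'a': at 2 (via fail)
pos 34 'c': at 6 (via fail)
pos 35 'c': at 7
pos 36 'c': at 8
pos 37 'b': at 9
pos 38 'c': at 10
pos 39 'b': at 11  ** P1@[34:39]
pos 40 'a': at 1 (via fail)
pos 41 'a': at 2
pos 42 'b': at 3
pos 43 'a': at 4
pos 44 'c': at 5  ** P0@[40:44]
pos 45 'c': at 7 (via fail)
pos 46 'a': at 1 (via fail)
pos 47 'a': at 2
pos 48 'b': at 3
pos 49 'a': at 4
pos 50 'c': at 5  ** P0@[46:50]
pos 51 'c': at 7 (via fail)
pos 52 'c': at 8
pos 53 'c': at 8 (via fail)
pos 54 'b': at 9
pos 55 'c': at 10
pos 56 'b': at 11  ** P1@[51:56]
pos 57 'a': at 1 (via fail)
pos 58 'c': at 6 (via fail)
pos 59 'c': at 7
pos 60 'c': at 8
pos 61 'b': at 9
pos 62 'c': at 10
pos 63 'b': at 11  ** P1@[58:63]
pos 64 'a': at 1 (via fail)
pos 65 'c': at 6 (via fail)

Matches: [[6,1],[11,0],[19,0],[26,0],[39,1],[44,0],[50,0],[56,1],[63,1]]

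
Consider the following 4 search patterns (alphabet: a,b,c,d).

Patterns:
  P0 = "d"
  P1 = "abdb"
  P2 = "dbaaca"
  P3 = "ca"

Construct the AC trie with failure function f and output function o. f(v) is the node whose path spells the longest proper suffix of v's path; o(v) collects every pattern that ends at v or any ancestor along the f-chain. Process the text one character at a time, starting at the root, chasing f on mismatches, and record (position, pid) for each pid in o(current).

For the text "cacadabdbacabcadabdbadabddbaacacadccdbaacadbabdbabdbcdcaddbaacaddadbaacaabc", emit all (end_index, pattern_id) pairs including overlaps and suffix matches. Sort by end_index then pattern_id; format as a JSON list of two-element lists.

Build:
Trie (insert patterns):
  n0 'ε': a→2 c→11 d→1
  n1 'd': b→6  [P0 ends]
  n2 'a': b→3
  n3 'ab': d→4
  n4 'abd': b→5
  n5 'abdb': ·  [P1 ends]
  n6 'db': a→7
  n7 'dba': a→8
  n8 'dbaa': c→9
  n9 'dbaac': a→10
  n10 'dbaaca': ·  [P2 ends]
  n11 'c': a→12
  n12 'ca': ·  [P3 ends]

BFS fail/out derivation:
  n1('d'): parent n0 fail=0; on 'd' 0 → fail=0;  out {0}∪∅={0}
  n2('a'): parent n0 fail=0; on 'a' 0 → fail=0;  out ∅∪∅=∅
  n11('c'): parent n0 fail=0; on 'c' 0 → fail=0;  out ∅∪∅=∅
  n3('ab'): parent n2 fail=0; on 'b' 0 → fail=0;  out ∅∪∅=∅
  n6('db'): parent n1 fail=0; on 'b' 0 → fail=0;  out ∅∪∅=∅
  n12('ca'): parent n11 fail=0; on 'a' 0 → fail=2;  out {3}∪∅={3}
  n4('abd'): parent n3 fail=0; on 'd' 0 → fail=1;  out ∅∪{0}={0}
  n7('dba'): parent n6 fail=0; on 'a' 0 → fail=2;  out ∅∪∅=∅
  n5('abdb'): parent n4 fail=1; on 'b' 1 → fail=6;  out {1}∪∅={1}
  n8('dbaa'): parent n7 fail=2; on 'a' 2→0 → fail=2;  out ∅∪∅=∅
  n9('dbaac'): parent n8 fail=2; on 'c' 2→0 → fail=11;  out ∅∪∅=∅
  n10('dbaaca'): parent n9 fail=11; on 'a' 11 → fail=12;  out {2}∪{3}={2,3}

Scan:
i=0 'c': node 0→11
i=1 'a': node 11→12  → match P3@[0:1]
i=2 'c': node 12→11 (fail-walked)
i=3 'a': node 11→12  → match P3@[2:3]
i=4 'd': node 12→1 (fail-walked)  → match P0@[4:4]
i=5 'a': node 1→2 (fail-walked)
i=6 'b': node 2→3
i=7 'd': node 3→4  → match P0@[7:7]
i=8 'b': node 4→5  → match P1@[5:8]
i=9 'a': node 5→7 (fail-walked)
i=10 'c': node 7→11 (fail-walked)
i=11 'a': node 11→12  → match P3@[10:11]
i=12 'b': node 12→3 (fail-walked)
i=13 'c': node 3→11 (fail-walked)
i=14 'a': node 11→12  → match P3@[13:14]
i=15 'd': node 12→1 (fail-walked)  → match P0@[15:15]
i=16 'a': node 1→2 (fail-walked)
i=17 'b': node 2→3
i=18 'd': node 3→4  → match P0@[18:18]
i=19 'b': node 4→5  → match P1@[16:19]
i=20 'a': node 5→7 (fail-walked)
i=21 'd': node 7→1 (fail-walked)  → match P0@[21:21]
i=22 'a': node 1→2 (fail-walked)
i=23 'b': node 2→3
i=24 'd': node 3→4  → match P0@[24:24]
i=25 'd': node 4→1 (fail-walked)  → match P0@[25:25]
i=26 'b': node 1→6
i=27 'a': node 6→7
i=28 'a': node 7→8
i=29 'c': node 8→9
i=30 'a': node 9→10  → match P2@[25:30],P3@[29:30]
i=31 'c': node 10→11 (fail-walked)
i=32 'a': node 11→12  → match P3@[31:32]
i=33 'd': node 12→1 (fail-walked)  → match P0@[33:33]
i=34 'c': node 1→11 (fail-walked)
i=35 'c': node 11→11 (fail-walked)
i=36 'd': node 11→1 (fail-walked)  → match P0@[36:36]
i=37 'b': node 1→6
i=38 'a': node 6→7
i=39 'a': node 7→8
i=40 'c': node 8→9
i=41 'a': node 9→10  → match P2@[36:41],P3@[40:41]
i=42 'd': node 10→1 (fail-walked)  → match P0@[42:42]
i=43 'b': node 1→6
i=44 'a': node 6→7
i=45 'b': node 7→3 (fail-walked)
i=46 'd': node 3→4  → match P0@[46:46]
i=47 'b': node 4→5  → match P1@[44:47]
i=48 'a': node 5→7 (fail-walked)
i=49 'b': node 7→3 (fail-walked)
i=50 'd': node 3→4  → match P0@[50:50]
i=51 'b': node 4→5  → match P1@[48:51]
i=52 'c': node 5→11 (fail-walked)
i=53 'd': node 11→1 (fail-walked)  → match P0@[53:53]
i=54 'c': node 1→11 (fail-walked)
i=55 'a': node 11→12  → match P3@[54:55]
i=56 'd': node 12→1 (fail-walked)  → match P0@[56:56]
i=57 'd': node 1→1 (fail-walked)  → match P0@[57:57]
i=58 'b': node 1→6
i=59 'a': node 6→7
i=60 'a': node 7→8
i=61 'c': node 8→9
i=62 'a': node 9→10  → match P2@[57:62],P3@[61:62]
i=63 'd': node 10→1 (fail-walked)  → match P0@[63:63]
i=64 'd': node 1→1 (fail-walked)  → match P0@[64:64]
i=65 'a': node 1→2 (fail-walked)
i=66 'd': node 2→1 (fail-walked)  → match P0@[66:66]
i=67 'b': node 1→6
i=68 'a': node 6→7
i=69 'a': node 7→8
i=70 'c': node 8→9
i=71 'a': node 9→10  → match P2@[66:71],P3@[70:71]
i=72 'a': node 10→2 (fail-walked)
i=73 'b': node 2→3
i=74 'c': node 3→11 (fail-walked)

All matches (sorted): [[1,3],[3,3],[4,0],[7,0],[8,1],[11,3],[14,3],[15,0],[18,0],[19,1],[21,0],[24,0],[25,0],[30,2],[30,3],[32,3],[33,0],[36,0],[41,2],[41,3],[42,0],[46,0],[47,1],[50,0],[51,1],[53,0],[55,3],[56,0],[57,0],[62,2],[62,3],[63,0],[64,0],[66,0],[71,2],[71,3]]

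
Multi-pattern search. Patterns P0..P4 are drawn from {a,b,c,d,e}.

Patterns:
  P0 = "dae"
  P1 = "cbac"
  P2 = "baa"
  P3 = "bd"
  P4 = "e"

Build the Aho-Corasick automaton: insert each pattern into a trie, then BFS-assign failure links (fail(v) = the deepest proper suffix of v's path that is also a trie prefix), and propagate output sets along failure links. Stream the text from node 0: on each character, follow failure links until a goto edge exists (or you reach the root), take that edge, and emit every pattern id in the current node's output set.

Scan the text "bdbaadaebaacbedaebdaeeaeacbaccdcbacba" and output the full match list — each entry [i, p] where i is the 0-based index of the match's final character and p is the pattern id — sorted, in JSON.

Build automaton:
Trie (insert patterns):
  0='ε' goto b→8 c→4 d→1 e→12
  1='d' goto a→2
  2='da' goto e→3
  3='dae' goto ·  [P0 ends]
  4='c' goto b→5
  5='cb' goto a→6
  6='cba' goto c→7
  7='cbac' goto ·  [P1 ends]
  8='b' goto a→9 d→11
  9='ba' goto a→10
  10='baa' goto ·  [P2 ends]
  11='bd' goto ·  [P3 ends]
  12='e' goto ·  [P4 ends]

BFS fail/out derivation:
  n1('d'): parent n0 fail=0; on 'd' 0 → fail=0;  out ∅∪∅=∅
  n4('c'): parent n0 fail=0; on 'c' 0 → fail=0;  out ∅∪∅=∅
  n8('b'): parent n0 fail=0; on 'b' 0 → fail=0;  out ∅∪∅=∅
  n12('e'): parent n0 fail=0; on 'e' 0 → fail=0;  out {4}∪∅={4}
  n2('da'): parent n1 fail=0; on 'a' 0 → fail=0;  out ∅∪∅=∅
  n5('cb'): parent n4 fail=0; on 'b' 0 → fail=8;  out ∅∪∅=∅
  n9('ba'): parent n8 fail=0; on 'a' 0 → fail=0;  out ∅∪∅=∅
  n11('bd'): parent n8 fail=0; on 'd' 0 → fail=1;  out {3}∪∅={3}
  n3('dae'): parent n2 fail=0; on 'e' 0 → fail=12;  out {0}∪{4}={0,4}
  n6('cba'): parent n5 fail=8; on 'a' 8 → fail=9;  out ∅∪∅=∅
  n10('baa'): parent n9 fail=0; on 'a' 0 → fail=0;  out {2}∪∅={2}
  n7('cbac'): parent n6 fail=9; on 'c' 9→0 → fail=4;  out {1}∪∅={1}

Text stream:
[0] read 'b'  n0⇒n8
[1] read 'd'  n8⇒n11  emit P3@[0:1]
[2] read 'b'  n11⇒n8 (fail-walked)
[3] read 'a'  n8⇒n9
[4] read 'a'  n9⇒n10  emit P2@[2:4]
[5] read 'd'  n10⇒n1 (fail-walked)
[6] read 'a'  n1⇒n2
[7] read 'e'  n2⇒n3  emit P0@[5:7],P4@[7:7]
[8] read 'b'  n3⇒n8 (fail-walked)
[9] read 'a'  n8⇒n9
[10] read 'a'  n9⇒n10  emit P2@[8:10]
[11] read 'c'  n10⇒n4 (fail-walked)
[12] read 'b'  n4⇒n5
[13] read 'e'  n5⇒n12 (fail-walked)  emit P4@[13:13]
[14] read 'd'  n12⇒n1 (fail-walked)
[15] read 'a'  n1⇒n2
[16] read 'e'  n2⇒n3  emit P0@[14:16],P4@[16:16]
[17] read 'b'  n3⇒n8 (fail-walked)
[18] read 'd'  n8⇒n11  emit P3@[17:18]
[19] read 'a'  n11⇒n2 (fail-walked)
[20] read 'e'  n2⇒n3  emit P0@[18:20],P4@[20:20]
[21] read 'e'  n3⇒n12 (fail-walked)  emit P4@[21:21]
[22] read 'a'  n12⇒n0 (fail-walked)
[23] read 'e'  n0⇒n12  emit P4@[23:23]
[24] read 'a'  n12⇒n0 (fail-walked)
[25] read 'c'  n0⇒n4
[26] read 'b'  n4⇒n5
[27] read 'a'  n5⇒n6
[28] read 'c'  n6⇒n7  emit P1@[25:28]
[29] read 'c'  n7⇒n4 (fail-walked)
[30] read 'd'  n4⇒n1 (fail-walked)
[31] read 'c'  n1⇒n4 (fail-walked)
[32] read 'b'  n4⇒n5
[33] read 'a'  n5⇒n6
[34] read 'c'  n6⇒n7  emit P1@[31:34]
[35] read 'b'  n7⇒n5 (fail-walked)
[36] read 'a'  n5⇒n6

Result: [[1,3],[4,2],[7,0],[7,4],[10,2],[13,4],[16,0],[16,4],[18,3],[20,0],[20,4],[21,4],[23,4],[28,1],[34,1]]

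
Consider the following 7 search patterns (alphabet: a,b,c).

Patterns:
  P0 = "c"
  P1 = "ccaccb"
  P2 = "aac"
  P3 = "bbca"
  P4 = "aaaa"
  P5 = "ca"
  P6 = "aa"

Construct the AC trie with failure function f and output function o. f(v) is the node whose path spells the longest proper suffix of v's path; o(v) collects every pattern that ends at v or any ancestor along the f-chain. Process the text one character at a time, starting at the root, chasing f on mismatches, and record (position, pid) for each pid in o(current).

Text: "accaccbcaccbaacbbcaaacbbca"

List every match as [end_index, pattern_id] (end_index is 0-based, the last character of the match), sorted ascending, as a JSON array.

Build automaton:
Trie nodes:
  0='ε' goto a→7 b→10 c→1
  1='c' goto a→16 c→2  [P0 ends]
  2='cc' goto a→3
  3='cca' goto c→4
  4='ccac' goto c→5
  5='ccacc' goto b→6
  6='ccaccb' goto ·  [P1 ends]
  7='a' goto a→8
  8='aa' goto a→14 c→9  [P6 ends]
  9='aac' goto ·  [P2 ends]
  10='b' goto b→11
  11='bb' goto c→12
  12='bbc' goto a→13
  13='bbca' goto ·  [P3 ends]
  14='aaa' goto a→15
  15='aaaa' goto ·  [P4 ends]
  16='ca' goto ·  [P5 ends]

BFS fail/out derivation:
  n1('c'): parent n0 fail=0; on 'c' 0 → fail=0;  out {0}∪∅={0}
  n7('a'): parent n0 fail=0; on 'a' 0 → fail=0;  out ∅∪∅=∅
  n10('b'): parent n0 fail=0; on 'b' 0 → fail=0;  out ∅∪∅=∅
  n2('cc'): parent n1 fail=0; on 'c' 0 → fail=1;  out ∅∪{0}={0}
  n8('aa'): parent n7 fail=0; on 'a' 0 → fail=7;  out {6}∪∅={6}
  n11('bb'): parent n10 fail=0; on 'b' 0 → fail=10;  out ∅∪∅=∅
  n16('ca'): parent n1 fail=0; on 'a' 0 → fail=7;  out {5}∪∅={5}
  n3('cca'): parent n2 fail=1; on 'a' 1 → fail=16;  out ∅∪{5}={5}
  n9('aac'): parent n8 fail=7; on 'c' 7→0 → fail=1;  out {2}∪{0}={0,2}
  n12('bbc'): parent n11 fail=10; on 'c' 10→0 → fail=1;  out ∅∪{0}={0}
  n14('aaa'): parent n8 fail=7; on 'a' 7 → fail=8;  out ∅∪{6}={6}
  n4('ccac'): parent n3 fail=16; on 'c' 16→7→0 → fail=1;  out ∅∪{0}={0}
  n13('bbca'): parent n12 fail=1; on 'a' 1 → fail=16;  out {3}∪{5}={3,5}
  n15('aaaa'): parent n14 fail=8; on 'a' 8 → fail=14;  out {4}∪{6}={4,6}
  n5('ccacc'): parent n4 fail=1; on 'c' 1 → fail=2;  out ∅∪{0}={0}
  n6('ccaccb'): parent n5 fail=2; on 'b' 2→1→0 → fail=10;  out {1}∪∅={1}

Scan:
pos 0 'a': at 7
pos 1 'c': at 1 (fail-walked)  emit P0@[1:1]
pos 2 'c': at 2  emit P0@[2:2]
pos 3 'a': at 3  emit P5@[2:3]
pos 4 'c': at 4  emit P0@[4:4]
pos 5 'c': at 5  emit P0@[5:5]
pos 6 'b': at 6  emit P1@[1:6]
pos 7 'c': at 1 (fail-walked)  emit P0@[7:7]
pos 8 'a': at 16  emit P5@[7:8]
pos 9 'c': at 1 (fail-walked)  emit P0@[9:9]
pos 10 'c': at 2  emit P0@[10:10]
pos 11 'b': at 10 (fail-walked)
pos 12 'a': at 7 (fail-walked)
pos 13 'a': at 8  emit P6@[12:13]
pos 14 'c': at 9  emit P0@[14:14],P2@[12:14]
pos 15 'b': at 10 (fail-walked)
pos 16 'b': at 11
pos 17 'c': at 12  emit P0@[17:17]
pos 18 'a': at 13  emit P3@[15:18],P5@[17:18]
pos 19 'a': at 8 (fail-walked)  emit P6@[18:19]
pos 20 'a': at 14  emit P6@[19:20]
pos 21 'c': at 9 (fail-walked)  emit P0@[21:21],P2@[19:21]
pos 22 'b': at 10 (fail-walked)
pos 23 'b': at 11
pos 24 'c': at 12  emit P0@[24:24]
pos 25 'a': at 13  emit P3@[22:25],P5@[24:25]

All matches (sorted): [[1,0],[2,0],[3,5],[4,0],[5,0],[6,1],[7,0],[8,5],[9,0],[10,0],[13,6],[14,0],[14,2],[17,0],[18,3],[18,5],[19,6],[20,6],[21,0],[21,2],[24,0],[25,3],[25,5]]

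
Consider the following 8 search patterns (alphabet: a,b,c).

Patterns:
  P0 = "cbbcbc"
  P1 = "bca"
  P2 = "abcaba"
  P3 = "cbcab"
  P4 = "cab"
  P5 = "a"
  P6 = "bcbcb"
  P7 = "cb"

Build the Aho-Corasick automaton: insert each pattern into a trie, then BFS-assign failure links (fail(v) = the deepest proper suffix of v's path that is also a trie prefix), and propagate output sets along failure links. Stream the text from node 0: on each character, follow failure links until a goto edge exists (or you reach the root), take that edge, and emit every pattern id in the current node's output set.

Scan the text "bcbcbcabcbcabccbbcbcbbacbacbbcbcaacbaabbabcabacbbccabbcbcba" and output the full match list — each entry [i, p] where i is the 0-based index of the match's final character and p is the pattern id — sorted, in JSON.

Build automaton:
Trie nodes:
  n0 'ε': a→10 b→7 c→1
  n1 'c': a→19 b→2
  n2 'cb': b→3 c→16  [P7 ends]
  n3 'cbb': c→4
  n4 'cbbc': b→5
  n5 'cbbcb': c→6
  n6 'cbbcbc': ·  [P0 ends]
  n7 'b': c→8
  n8 'bc': a→9 b→21
  n9 'bca': ·  [P1 ends]
  n10 'a': b→11  [P5 ends]
  n11 'ab': c→12
  n12 'abc': a→13
  n13 'abca': b→14
  n14 'abcab': a→15
  n15 'abcaba': ·  [P2 ends]
  n16 'cbc': a→17
  n17 'cbca': b→18
  n18 'cbcab': ·  [P3 ends]
  n19 'ca': b→20
  n20 'cab': ·  [P4 ends]
  n21 'bcb': c→22
  n22 'bcbc': b→23
  n23 'bcbcb': ·  [P6 ends]

BFS fail/out derivation:
  fail(1) 'c': from fail(0)=0 chase 'c': 0 ⇒ 0;  out=∅∪out(0)=∅
  fail(7) 'b': from fail(0)=0 chase 'b': 0 ⇒ 0;  out=∅∪out(0)=∅
  fail(10) 'a': from fail(0)=0 chase 'a': 0 ⇒ 0;  out={5}∪out(0)={5}
  fail(2) 'cb': from fail(1)=0 chase 'b': 0 ⇒ 7;  out={7}∪out(7)={7}
  fail(8) 'bc': from fail(7)=0 chase 'c': 0 ⇒ 1;  out=∅∪out(1)=∅
  fail(11) 'ab': from fail(10)=0 chase 'b': 0 ⇒ 7;  out=∅∪out(7)=∅
  fail(19) 'ca': from fail(1)=0 chase 'a': 0 ⇒ 10;  out=∅∪out(10)={5}
  fail(3) 'cbb': from fail(2)=7 chase 'b': 7→0 ⇒ 7;  out=∅∪out(7)=∅
  fail(9) 'bca': from fail(8)=1 chase 'a': 1 ⇒ 19;  out={1}∪out(19)={1,5}
  fail(12) 'abc': from fail(11)=7 chase 'c': 7 ⇒ 8;  out=∅∪out(8)=∅
  fail(16) 'cbc': from fail(2)=7 chase 'c': 7 ⇒ 8;  out=∅∪out(8)=∅
  fail(20) 'cab': from fail(19)=10 chase 'b': 10 ⇒ 11;  out={4}∪out(11)={4}
  fail(21) 'bcb': from fail(8)=1 chase 'b': 1 ⇒ 2;  out=∅∪out(2)={7}
  fail(4) 'cbbc': from fail(3)=7 chase 'c': 7 ⇒ 8;  out=∅∪out(8)=∅
  fail(13) 'abca': from fail(12)=8 chase 'a': 8 ⇒ 9;  out=∅∪out(9)={1,5}
  fail(17) 'cbca': from fail(16)=8 chase 'a': 8 ⇒ 9;  out=∅∪out(9)={1,5}
  fail(22) 'bcbc': from fail(21)=2 chase 'c': 2 ⇒ 16;  out=∅∪out(16)=∅
  fail(5) 'cbbcb': from fail(4)=8 chase 'b': 8 ⇒ 21;  out=∅∪out(21)={7}
  fail(14) 'abcab': from fail(13)=9 chase 'b': 9→19 ⇒ 20;  out=∅∪out(20)={4}
  fail(18) 'cbcab': from fail(17)=9 chase 'b': 9→19 ⇒ 20;  out={3}∪out(20)={3,4}
  fail(23) 'bcbcb': from fail(22)=16 chase 'b': 16→8 ⇒ 21;  out={6}∪out(21)={6,7}
  fail(6) 'cbbcbc': from fail(5)=21 chase 'c': 21 ⇒ 22;  out={0}∪out(22)={0}
  fail(15) 'abcaba': from fail(14)=20 chase 'a': 20→11→7→0 ⇒ 10;  out={2}∪out(10)={2,5}

Text stream:
i=0 'b': node 0→7
i=1 'c': node 7→8
i=2 'b': node 8→21  → match P7@[1:2]
i=3 'c': node 21→22
i=4 'b': node 22→23  → match P6@[0:4],P7@[3:4]
i=5 'c': node 23→22 (fail-walked)
i=6 'a': node 22→17 (fail-walked)  → match P1@[4:6],P5@[6:6]
i=7 'b': node 17→18  → match P3@[3:7],P4@[5:7]
i=8 'c': node 18→12 (fail-walked)
i=9 'b': node 12→21 (fail-walked)  → match P7@[8:9]
i=10 'c': node 21→22
i=11 'a': node 22→17 (fail-walked)  → match P1@[9:11],P5@[11:11]
i=12 'b': node 17→18  → match P3@[8:12],P4@[10:12]
i=13 'c': node 18→12 (fail-walked)
i=14 'c': node 12→1 (fail-walked)
i=15 'b': node 1→2  → match P7@[14:15]
i=16 'b': node 2→3
i=17 'c': node 3→4
i=18 'b': node 4→5  → match P7@[17:18]
i=19 'c': node 5→6  → match P0@[14:19]
i=20 'b': node 6→23 (fail-walked)  → match P6@[16:20],P7@[19:20]
i=21 'b': node 23→3 (fail-walked)
i=22 'a': node 3→10 (fail-walked)  → match P5@[22:22]
i=23 'c': node 10→1 (fail-walked)
i=24 'b': node 1→2  → match P7@[23:24]
i=25 'a': node 2→10 (fail-walked)  → match P5@[25:25]
i=26 'c': node 10→1 (fail-walked)
i=27 'b': node 1→2  → match P7@[26:27]
i=28 'b': node 2→3
i=29 'c': node 3→4
i=30 'b': node 4→5  → match P7@[29:30]
i=31 'c': node 5→6  → match P0@[26:31]
i=32 'a': node 6→17 (fail-walked)  → match P1@[30:32],P5@[32:32]
i=33 'a': node 17→10 (fail-walked)  → match P5@[33:33]
i=34 'c': node 10→1 (fail-walked)
i=35 'b': node 1→2  → match P7@[34:35]
i=36 'a': node 2→10 (fail-walked)  → match P5@[36:36]
i=37 'a': node 10→10 (fail-walked)  → match P5@[37:37]
i=38 'b': node 10→11
i=39 'b': node 11→7 (fail-walked)
i=40 'a': node 7→10 (fail-walked)  → match P5@[40:40]
i=41 'b': node 10→11
i=42 'c': node 11→12
i=43 'a': node 12→13  → match P1@[41:43],P5@[43:43]
i=44 'b': node 13→14  → match P4@[42:44]
i=45 'a': node 14→15  → match P2@[40:45],P5@[45:45]
i=46 'c': node 15→1 (fail-walked)
i=47 'b': node 1→2  → match P7@[46:47]
i=48 'b': node 2→3
i=49 'c': node 3→4
i=50 'c': node 4→1 (fail-walked)
i=51 'a': node 1→19  → match P5@[51:51]
i=52 'b': node 19→20  → match P4@[50:52]
i=53 'b': node 20→7 (fail-walked)
i=54 'c': node 7→8
i=55 'b': node 8→21  → match P7@[54:55]
i=56 'c': node 21→22
i=57 'b': node 22→23  → match P6@[53:57],P7@[56:57]
i=58 'a': node 23→10 (fail-walked)  → match P5@[58:58]

All matches (sorted): [[2,7],[4,6],[4,7],[6,1],[6,5],[7,3],[7,4],[9,7],[11,1],[11,5],[12,3],[12,4],[15,7],[18,7],[19,0],[20,6],[20,7],[22,5],[24,7],[25,5],[27,7],[30,7],[31,0],[32,1],[32,5],[33,5],[35,7],[36,5],[37,5],[40,5],[43,1],[43,5],[44,4],[45,2],[45,5],[47,7],[51,5],[52,4],[55,7],[57,6],[57,7],[58,5]]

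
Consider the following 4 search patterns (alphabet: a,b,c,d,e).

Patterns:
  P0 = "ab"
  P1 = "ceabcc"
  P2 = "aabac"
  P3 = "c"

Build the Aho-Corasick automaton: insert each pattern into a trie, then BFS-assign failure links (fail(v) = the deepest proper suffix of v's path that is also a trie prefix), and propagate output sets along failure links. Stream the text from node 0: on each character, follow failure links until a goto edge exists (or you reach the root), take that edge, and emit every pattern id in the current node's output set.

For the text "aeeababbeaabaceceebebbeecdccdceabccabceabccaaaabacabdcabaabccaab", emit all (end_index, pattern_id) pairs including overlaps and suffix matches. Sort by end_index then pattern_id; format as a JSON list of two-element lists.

Build automaton:
Trie nodes:
  0='ε' goto a→1 c→3
  1='a' goto a→9 b→2
  2='ab' goto ·  ←P0
  3='c' goto e→4  ←P3
  4='ce' goto a→5
  5='cea' goto b→6
  6='ceab' goto c→7
  7='ceabc' goto c→8
  8='ceabcc' goto ·  ←P1
  9='aa' goto b→10
  10='aab' goto a→11
  11='aaba' goto c→12
  12='aabac' goto ·  ←P2

BFS fail/out derivation:
  n1('a'): parent n0 fail=0; on 'a' 0 → fail=0;  out ∅∪∅=∅
  n3('c'): parent n0 fail=0; on 'c' 0 → fail=0;  out {3}∪∅={3}
  n2('ab'): parent n1 fail=0; on 'b' 0 → fail=0;  out {0}∪∅={0}
  n4('ce'): parent n3 fail=0; on 'e' 0 → fail=0;  out ∅∪∅=∅
  n9('aa'): parent n1 fail=0; on 'a' 0 → fail=1;  out ∅∪∅=∅
  n5('cea'): parent n4 fail=0; on 'a' 0 → fail=1;  out ∅∪∅=∅
  n10('aab'): parent n9 fail=1; on 'b' 1 → fail=2;  out ∅∪{0}={0}
  n6('ceab'): parent n5 fail=1; on 'b' 1 → fail=2;  out ∅∪{0}={0}
  n11('aaba'): parent n10 fail=2; on 'a' 2→0 → fail=1;  out ∅∪∅=∅
  n7('ceabc'): parent n6 fail=2; on 'c' 2→0 → fail=3;  out ∅∪{3}={3}
  n12('aabac'): parent n11 fail=1; on 'c' 1→0 → fail=3;  out {2}∪{3}={2,3}
  n8('ceabcc'): parent n7 fail=3; on 'c' 3→0 → fail=3;  out {1}∪{3}={1,3}

Run:
pos 0 'a': at 1
pos 1 'e': at 0 (fail-walked)
pos 2 'e': at 0
pos 3 'a': at 1
pos 4 'b': at 2  ** P0@[3:4]
pos 5 'a': at 1 (fail-walked)
pos 6 'b': at 2  ** P0@[5:6]
pos 7 'b': at 0 (fail-walked)
pos 8 'e': at 0
pos 9 'a': at 1
pos 10 'a': at 9
pos 11 'b': at 10  ** P0@[10:11]
pos 12 'a': at 11
pos 13 'c': at 12  ** P2@[9:13],P3@[13:13]
pos 14 'e': at 4 (fail-walked)
pos 15 'c': at 3 (fail-walked)  ** P3@[15:15]
pos 16 'e': at 4
pos 17 'e': at 0 (fail-walked)
pos 18 'b': at 0
pos 19 'e': at 0
pos 20 'b': at 0
pos 21 'b': at 0
pos 22 'e': at 0
pos 23 'e': at 0
pos 24 'c': at 3  ** P3@[24:24]
pos 25 'd': at 0 (fail-walked)
pos 26 'c': at 3  ** P3@[26:26]
pos 27 'c': at 3 (fail-walked)  ** P3@[27:27]
pos 28 'd': at 0 (fail-walked)
pos 29 'c': at 3  ** P3@[29:29]
pos 30 'e': at 4
pos 31 'a': at 5
pos 32 'b': at 6  ** P0@[31:32]
pos 33 'c': at 7  ** P3@[33:33]
pos 34 'c': at 8  ** P1@[29:34],P3@[34:34]
pos 35 'a': at 1 (fail-walked)
pos 36 'b': at 2  ** P0@[35:36]
pos 37 'c': at 3 (fail-walked)  ** P3@[37:37]
pos 38 'e': at 4
pos 39 'a': at 5
pos 40 'b': at 6  ** P0@[39:40]
pos 41 'c': at 7  ** P3@[41:41]
pos 42 'c': at 8  ** P1@[37:42],P3@[42:42]
pos 43 'a': at 1 (fail-walked)
pos 44 'a': at 9
pos 45 'a': at 9 (fail-walked)
pos 46 'a': at 9 (fail-walked)
pos 47 'b': at 10  ** P0@[46:47]
pos 48 'a': at 11
pos 49 'c': at 12  ** P2@[45:49],P3@[49:49]
pos 50 'a': at 1 (fail-walked)
pos 51 'b': at 2  ** P0@[50:51]
pos 52 'd': at 0 (fail-walked)
pos 53 'c': at 3  ** P3@[53:53]
pos 54 'a': at 1 (fail-walked)
pos 55 'b': at 2  ** P0@[54:55]
pos 56 'a': at 1 (fail-walked)
pos 57 'a': at 9
pos 58 'b': at 10  ** P0@[57:58]
pos 59 'c': at 3 (fail-walked)  ** P3@[59:59]
pos 60 'c': at 3 (fail-walked)  ** P3@[60:60]
pos 61 'a': at 1 (fail-walked)
pos 62 'a': at 9
pos 63 'b': at 10  ** P0@[62:63]

Result: [[4,0],[6,0],[11,0],[13,2],[13,3],[15,3],[24,3],[26,3],[27,3],[29,3],[32,0],[33,3],[34,1],[34,3],[36,0],[37,3],[40,0],[41,3],[42,1],[42,3],[47,0],[49,2],[49,3],[51,0],[53,3],[55,0],[58,0],[59,3],[60,3],[63,0]]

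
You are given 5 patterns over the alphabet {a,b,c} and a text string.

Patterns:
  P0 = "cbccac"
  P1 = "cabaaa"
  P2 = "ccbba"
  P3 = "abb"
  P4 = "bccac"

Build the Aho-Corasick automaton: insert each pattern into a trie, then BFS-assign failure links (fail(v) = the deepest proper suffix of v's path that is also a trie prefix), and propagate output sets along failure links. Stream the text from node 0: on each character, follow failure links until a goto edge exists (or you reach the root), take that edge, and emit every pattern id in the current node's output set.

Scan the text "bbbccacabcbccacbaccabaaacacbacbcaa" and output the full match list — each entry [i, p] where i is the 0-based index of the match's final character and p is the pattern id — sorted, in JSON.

Build automaton:
Trie nodes:
  n0 'ε': a→16 b→19 c→1
  n1 'c': a→7 b→2 c→12
  n2 'cb': c→3
  n3 'cbc': c→4
  n4 'cbcc': a→5
  n5 'cbcca': c→6
  n6 'cbccac': ·  ←P0
  n7 'ca': b→8
  n8 'cab': a→9
  n9 'caba': a→10
  n10 'cabaa': a→11
  n11 'cabaaa': ·  ←P1
  n12 'cc': b→13
  n13 'ccb': b→14
  n14 'ccbb': a→15
  n15 'ccbba': ·  ←P2
  n16 'a': b→17
  n17 'ab': b→18
  n18 'abb': ·  ←P3
  n19 'b': c→20
  n20 'bc': c→21
  n21 'bcc': a→22
  n22 'bcca': c→23
  n23 'bccac': ·  ←P4

BFS fail/out derivation:
  n1('c'): parent n0 fail=0; on 'c' 0 → fail=0;  out ∅∪∅=∅
  n16('a'): parent n0 fail=0; on 'a' 0 → fail=0;  out ∅∪∅=∅
  n19('b'): parent n0 fail=0; on 'b' 0 → fail=0;  out ∅∪∅=∅
  n2('cb'): parent n1 fail=0; on 'b' 0 → fail=19;  out ∅∪∅=∅
  n7('ca'): parent n1 fail=0; on 'a' 0 → fail=16;  out ∅∪∅=∅
  n12('cc'): parent n1 fail=0; on 'c' 0 → fail=1;  out ∅∪∅=∅
  n17('ab'): parent n16 fail=0; on 'b' 0 → fail=19;  out ∅∪∅=∅
  n20('bc'): parent n19 fail=0; on 'c' 0 → fail=1;  out ∅∪∅=∅
  n3('cbc'): parent n2 fail=19; on 'c' 19 → fail=20;  out ∅∪∅=∅
  n8('cab'): parent n7 fail=16; on 'b' 16 → fail=17;  out ∅∪∅=∅
  n13('ccb'): parent n12 fail=1; on 'b' 1 → fail=2;  out ∅∪∅=∅
  n18('abb'): parent n17 fail=19; on 'b' 19→0 → fail=19;  out {3}∪∅={3}
  n21('bcc'): parent n20 fail=1; on 'c' 1 → fail=12;  out ∅∪∅=∅
  n4('cbcc'): parent n3 fail=20; on 'c' 20 → fail=21;  out ∅∪∅=∅
  n9('caba'): parent n8 fail=17; on 'a' 17→19→0 → fail=16;  out ∅∪∅=∅
  n14('ccbb'): parent n13 fail=2; on 'b' 2→19→0 → fail=19;  out ∅∪∅=∅
  n22('bcca'): parent n21 fail=12; on 'a' 12→1 → fail=7;  out ∅∪∅=∅
  n5('cbcca'): parent n4 fail=21; on 'a' 21 → fail=22;  out ∅∪∅=∅
  n10('cabaa'): parent n9 fail=16; on 'a' 16→0 → fail=16;  out ∅∪∅=∅
  n15('ccbba'): parent n14 fail=19; on 'a' 19→0 → fail=16;  out {2}∪∅={2}
  n23('bccac'): parent n22 fail=7; on 'c' 7→16→0 → fail=1;  out {4}∪∅={4}
  n6('cbccac'): parent n5 fail=22; on 'c' 22 → fail=23;  out {0}∪{4}={0,4}
  n11('cabaaa'): parent n10 fail=16; on 'a' 16→0 → fail=16;  out {1}∪∅={1}

Run:
[0] read 'b'  n0⇒n19
[1] read 'b'  n19⇒n19 (via fail)
[2] read 'b'  n19⇒n19 (via fail)
[3] read 'c'  n19⇒n20
[4] read 'c'  n20⇒n21
[5] read 'a'  n21⇒n22
[6] read 'c'  n22⇒n23  ** P4@[2:6]
[7] read 'a'  n23⇒n7 (via fail)
[8] read 'b'  n7⇒n8
[9] read 'c'  n8⇒n20 (via fail)
[10] read 'b'  n20⇒n2 (via fail)
[11] read 'c'  n2⇒n3
[12] read 'c'  n3⇒n4
[13] read 'a'  n4⇒n5
[14] read 'c'  n5⇒n6  ** P0@[9:14],P4@[10:14]
[15] read 'b'  n6⇒n2 (via fail)
[16] read 'a'  n2⇒n16 (via fail)
[17] read 'c'  n16⇒n1 (via fail)
[18] read 'c'  n1⇒n12
[19] read 'a'  n12⇒n7 (via fail)
[20] read 'b'  n7⇒n8
[21] read 'a'  n8⇒n9
[22] read 'a'  n9⇒n10
[23] read 'a'  n10⇒n11  ** P1@[18:23]
[24] read 'c'  n11⇒n1 (via fail)
[25] read 'a'  n1⇒n7
[26] read 'c'  n7⇒n1 (via fail)
[27] read 'b'  n1⇒n2
[28] read 'a'  n2⇒n16 (via fail)
[29] read 'c'  n16⇒n1 (via fail)
[30] read 'b'  n1⇒n2
[31] read 'c'  n2⇒n3
[32] read 'a'  n3⇒n7 (via fail)
[33] read 'a'  n7⇒n16 (via fail)

Matches: [[6,4],[14,0],[14,4],[23,1]]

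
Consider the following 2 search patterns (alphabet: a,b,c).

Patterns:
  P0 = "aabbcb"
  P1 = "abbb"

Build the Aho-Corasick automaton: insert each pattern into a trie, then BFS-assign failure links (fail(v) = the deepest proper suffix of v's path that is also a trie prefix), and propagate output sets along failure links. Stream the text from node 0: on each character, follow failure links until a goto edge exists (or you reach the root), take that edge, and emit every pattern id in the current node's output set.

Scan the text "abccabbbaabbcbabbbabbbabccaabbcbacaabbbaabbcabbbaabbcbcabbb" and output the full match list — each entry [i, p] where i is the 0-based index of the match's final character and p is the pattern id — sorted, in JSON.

Build:
Trie (insert patterns):
  n0 'ε': a→1
  n1 'a': a→2 b→7
  n2 'aa': b→3
  n3 'aab': b→4
  n4 'aabb': c→5
  n5 'aabbc': b→6
  n6 'aabbcb': ·  ←P0
  n7 'ab': b→8
  n8 'abb': b→9
  n9 'abbb': ·  ←P1

Failure links (BFS by depth):
  n1('a'): parent n0 fail=0; on 'a' 0 → fail=0;  out ∅∪∅=∅
  n2('aa'): parent n1 fail=0; on 'a' 0 → fail=1;  out ∅∪∅=∅
  n7('ab'): parent n1 fail=0; on 'b' 0 → fail=0;  out ∅∪∅=∅
  n3('aab'): parent n2 fail=1; on 'b' 1 → fail=7;  out ∅∪∅=∅
  n8('abb'): parent n7 fail=0; on 'b' 0 → fail=0;  out ∅∪∅=∅
  n4('aabb'): parent n3 fail=7; on 'b' 7 → fail=8;  out ∅∪∅=∅
  n9('abbb'): parent n8 fail=0; on 'b' 0 → fail=0;  out {1}∪∅={1}
  n5('aabbc'): parent n4 fail=8; on 'c' 8→0 → fail=0;  out ∅∪∅=∅
  n6('aabbcb'): parent n5 fail=0; on 'b' 0 → fail=0;  out {0}∪∅={0}

Run:
pos 0 'a': at 1
pos 1 'b': at 7
pos 2 'c': at 0 (via fail)
pos 3 'c': at 0
pos 4 'a': at 1
pos 5 'b': at 7
pos 6 'b': at 8
pos 7 'b': at 9  → match P1@[4:7]
pos 8 'a': at 1 (via fail)
pos 9 'a': at 2
pos 10 'b': at 3
pos 11 'b': at 4
pos 12 'c': at 5
pos 13 'b': at 6  → match P0@[8:13]
pos 14 'a': at 1 (via fail)
pos 15 'b': at 7
pos 16 'b': at 8
pos 17 'b': at 9  → match P1@[14:17]
pos 18 'a': at 1 (via fail)
pos 19 'b': at 7
pos 20 'b': at 8
pos 21 'b': at 9  → match P1@[18:21]
pos 22 'a': at 1 (via fail)
pos 23 'b': at 7
pos 24 'c': at 0 (via fail)
pos 25 'c': at 0
pos 26 'a': at 1
pos 27 'a': at 2
pos 28 'b': at 3
pos 29 'b': at 4
pos 30 'c': at 5
pos 31 'b': at 6  → match P0@[26:31]
pos 32 'a': at 1 (via fail)
pos 33 'c': at 0 (via fail)
pos 34 'a': at 1
pos 35 'a': at 2
pos 36 'b': at 3
pos 37 'b': at 4
pos 38 'b': at 9 (via fail)  → match P1@[35:38]
pos 39 'a': at 1 (via fail)
pos 40 'a': at 2
pos 41 'b': at 3
pos 42 'b': at 4
pos 43 'c': at 5
pos 44 'a': at 1 (via fail)
pos 45 'b': at 7
pos 46 'b': at 8
pos 47 'b': at 9  → match P1@[44:47]
pos 48 'a': at 1 (via fail)
pos 49 'a': at 2
pos 50 'b': at 3
pos 51 'b': at 4
pos 52 'c': at 5
pos 53 'b': at 6  → match P0@[48:53]
pos 54 'c': at 0 (via fail)
pos 55 'a': at 1
pos 56 'b': at 7
pos 57 'b': at 8
pos 58 'b': at 9  → match P1@[55:58]

Result: [[7,1],[13,0],[17,1],[21,1],[31,0],[38,1],[47,1],[53,0],[58,1]]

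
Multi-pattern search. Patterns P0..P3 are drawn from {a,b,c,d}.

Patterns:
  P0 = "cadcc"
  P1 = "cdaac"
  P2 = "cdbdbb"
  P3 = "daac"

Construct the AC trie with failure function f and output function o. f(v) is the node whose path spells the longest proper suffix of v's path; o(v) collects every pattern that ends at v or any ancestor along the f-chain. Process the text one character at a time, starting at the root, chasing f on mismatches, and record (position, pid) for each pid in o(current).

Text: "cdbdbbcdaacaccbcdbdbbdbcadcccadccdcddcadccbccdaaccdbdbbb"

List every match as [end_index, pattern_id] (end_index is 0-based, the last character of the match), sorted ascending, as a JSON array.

Build:
Trie (insert patterns):
  n0 'ε': c→1 d→14
  n1 'c': a→2 d→6
  n2 'ca': d→3
  n3 'cad': c→4
  n4 'cadc': c→5
  n5 'cadcc': ·  ←P0
  n6 'cd': a→7 b→10
  n7 'cda': a→8
  n8 'cdaa': c→9
  n9 'cdaac': ·  ←P1
  n10 'cdb': d→11
  n11 'cdbd': b→12
  n12 'cdbdb': b→13
  n13 'cdbdbb': ·  ←P2
  n14 'd': a→15
  n15 'da': a→16
  n16 'daa': c→17
  n17 'daac': ·  ←P3

Failure links (BFS by depth):
  n1('c'): parent n0 fail=0; on 'c' 0 → fail=0;  out ∅∪∅=∅
  n14('d'): parent n0 fail=0; on 'd' 0 → fail=0;  out ∅∪∅=∅
  n2('ca'): parent n1 fail=0; on 'a' 0 → fail=0;  out ∅∪∅=∅
  n6('cd'): parent n1 fail=0; on 'd' 0 → fail=14;  out ∅∪∅=∅
  n15('da'): parent n14 fail=0; on 'a' 0 → fail=0;  out ∅∪∅=∅
  n3('cad'): parent n2 fail=0; on 'd' 0 → fail=14;  out ∅∪∅=∅
  n7('cda'): parent n6 fail=14; on 'a' 14 → fail=15;  out ∅∪∅=∅
  n10('cdb'): parent n6 fail=14; on 'b' 14→0 → fail=0;  out ∅∪∅=∅
  n16('daa'): parent n15 fail=0; on 'a' 0 → fail=0;  out ∅∪∅=∅
  n4('cadc'): parent n3 fail=14; on 'c' 14→0 → fail=1;  out ∅∪∅=∅
  n8('cdaa'): parent n7 fail=15; on 'a' 15 → fail=16;  out ∅∪∅=∅
  n11('cdbd'): parent n10 fail=0; on 'd' 0 → fail=14;  out ∅∪∅=∅
  n17('daac'): parent n16 fail=0; on 'c' 0 → fail=1;  out {3}∪∅={3}
  n5('cadcc'): parent n4 fail=1; on 'c' 1→0 → fail=1;  out {0}∪∅={0}
  n9('cdaac'): parent n8 fail=16; on 'c' 16 → fail=17;  out {1}∪{3}={1,3}
  n12('cdbdb'): parent n11 fail=14; on 'b' 14→0 → fail=0;  out ∅∪∅=∅
  n13('cdbdbb'): parent n12 fail=0; on 'b' 0 → fail=0;  out {2}∪∅={2}

Run:
pos 0 'c': at 1
pos 1 'd': at 6
pos 2 'b': at 10
pos 3 'd': at 11
pos 4 'b': at 12
pos 5 'b': at 13  emit P2@[0:5]
pos 6 'c': at 1 (fail-walked)
pos 7 'd': at 6
pos 8 'a': at 7
pos 9 'a': at 8
pos 10 'c': at 9  emit P1@[6:10],P3@[7:10]
pos 11 'a': at 2 (fail-walked)
pos 12 'c': at 1 (fail-walked)
pos 13 'c': at 1 (fail-walked)
pos 14 'b': at 0 (fail-walked)
pos 15 'c': at 1
pos 16 'd': at 6
pos 17 'b': at 10
pos 18 'd': at 11
pos 19 'b': at 12
pos 20 'b': at 13  emit P2@[15:20]
pos 21 'd': at 14 (fail-walked)
pos 22 'b': at 0 (fail-walked)
pos 23 'c': at 1
pos 24 'a': at 2
pos 25 'd': at 3
pos 26 'c': at 4
pos 27 'c': at 5  emit P0@[23:27]
pos 28 'c': at 1 (fail-walked)
pos 29 'a': at 2
pos 30 'd': at 3
pos 31 'c': at 4
pos 32 'c': at 5  emit P0@[28:32]
pos 33 'd': at 6 (fail-walked)
pos 34 'c': at 1 (fail-walked)
pos 35 'd': at 6
pos 36 'd': at 14 (fail-walked)
pos 37 'c': at 1 (fail-walked)
pos 38 'a': at 2
pos 39 'd': at 3
pos 40 'c': at 4
pos 41 'c': at 5  emit P0@[37:41]
pos 42 'b': at 0 (fail-walked)
pos 43 'c': at 1
pos 44 'c': at 1 (fail-walked)
pos 45 'd': at 6
pos 46 'a': at 7
pos 47 'a': at 8
pos 48 'c': at 9  emit P1@[44:48],P3@[45:48]
pos 49 'c': at 1 (fail-walked)
pos 50 'd': at 6
pos 51 'b': at 10
pos 52 'd': at 11
pos 53 'b': at 12
pos 54 'b': at 13  emit P2@[49:54]
pos 55 'b': at 0 (fail-walked)

All matches (sorted): [[5,2],[10,1],[10,3],[20,2],[27,0],[32,0],[41,0],[48,1],[48,3],[54,2]]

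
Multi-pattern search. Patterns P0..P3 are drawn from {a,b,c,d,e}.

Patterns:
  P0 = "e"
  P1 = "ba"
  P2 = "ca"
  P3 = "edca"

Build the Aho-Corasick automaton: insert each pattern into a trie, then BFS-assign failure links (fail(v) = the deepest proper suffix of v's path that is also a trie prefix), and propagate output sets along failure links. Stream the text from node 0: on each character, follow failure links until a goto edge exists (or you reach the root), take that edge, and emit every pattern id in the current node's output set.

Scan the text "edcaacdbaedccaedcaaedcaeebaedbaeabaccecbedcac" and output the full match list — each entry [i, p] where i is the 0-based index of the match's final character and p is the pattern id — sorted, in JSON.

Construct AC machine:
Trie nodes:
  0='ε' goto b→2 c→4 e→1
  1='e' goto d→6  [P0 ends]
  2='b' goto a→3
  3='ba' goto ·  [P1 ends]
  4='c' goto a→5
  5='ca' goto ·  [P2 ends]
  6='ed' goto c→7
  7='edc' goto a→8
  8='edca' goto ·  [P3 ends]

BFS fail/out derivation:
  fail(1) 'e': from fail(0)=0 chase 'e': 0 ⇒ 0;  out={0}∪out(0)={0}
  fail(2) 'b': from fail(0)=0 chase 'b': 0 ⇒ 0;  out=∅∪out(0)=∅
  fail(4) 'c': from fail(0)=0 chase 'c': 0 ⇒ 0;  out=∅∪out(0)=∅
  fail(3) 'ba': from fail(2)=0 chase 'a': 0 ⇒ 0;  out={1}∪out(0)={1}
  fail(5) 'ca': from fail(4)=0 chase 'a': 0 ⇒ 0;  out={2}∪out(0)={2}
  fail(6) 'ed': from fail(1)=0 chase 'd': 0 ⇒ 0;  out=∅∪out(0)=∅
  fail(7) 'edc': from fail(6)=0 chase 'c': 0 ⇒ 4;  out=∅∪out(4)=∅
  fail(8) 'edca': from fail(7)=4 chase 'a': 4 ⇒ 5;  out={3}∪out(5)={2,3}

Run:
[0] read 'e'  n0⇒n1  → match P0@[0:0]
[1] read 'd'  n1⇒n6
[2] read 'c'  n6⇒n7
[3] read 'a'  n7⇒n8  → match P2@[2:3],P3@[0:3]
[4] read 'a'  n8⇒n0 (fail-walked)
[5] read 'c'  n0⇒n4
[6] read 'd'  n4⇒n0 (fail-walked)
[7] read 'b'  n0⇒n2
[8] read 'a'  n2⇒n3  → match P1@[7:8]
[9] read 'e'  n3⇒n1 (fail-walked)  → match P0@[9:9]
[10] read 'd'  n1⇒n6
[11] read 'c'  n6⇒n7
[12] read 'c'  n7⇒n4 (fail-walked)
[13] read 'a'  n4⇒n5  → match P2@[12:13]
[14] read 'e'  n5⇒n1 (fail-walked)  → match P0@[14:14]
[15] read 'd'  n1⇒n6
[16] read 'c'  n6⇒n7
[17] read 'a'  n7⇒n8  → match P2@[16:17],P3@[14:17]
[18] read 'a'  n8⇒n0 (fail-walked)
[19] read 'e'  n0⇒n1  → match P0@[19:19]
[20] read 'd'  n1⇒n6
[21] read 'c'  n6⇒n7
[22] read 'a'  n7⇒n8  → match P2@[21:22],P3@[19:22]
[23] read 'e'  n8⇒n1 (fail-walked)  → match P0@[23:23]
[24] read 'e'  n1⇒n1 (fail-walked)  → match P0@[24:24]
[25] read 'b'  n1⇒n2 (fail-walked)
[26] read 'a'  n2⇒n3  → match P1@[25:26]
[27] read 'e'  n3⇒n1 (fail-walked)  → match P0@[27:27]
[28] read 'd'  n1⇒n6
[29] read 'b'  n6⇒n2 (fail-walked)
[30] read 'a'  n2⇒n3  → match P1@[29:30]
[31] read 'e'  n3⇒n1 (fail-walked)  → match P0@[31:31]
[32] read 'a'  n1⇒n0 (fail-walked)
[33] read 'b'  n0⇒n2
[34] read 'a'  n2⇒n3  → match P1@[33:34]
[35] read 'c'  n3⇒n4 (fail-walked)
[36] read 'c'  n4⇒n4 (fail-walked)
[37] read 'e'  n4⇒n1 (fail-walked)  → match P0@[37:37]
[38] read 'c'  n1⇒n4 (fail-walked)
[39] read 'b'  n4⇒n2 (fail-walked)
[40] read 'e'  n2⇒n1 (fail-walked)  → match P0@[40:40]
[41] read 'd'  n1⇒n6
[42] read 'c'  n6⇒n7
[43] read 'a'  n7⇒n8  → match P2@[42:43],P3@[40:43]
[44] read 'c'  n8⇒n4 (fail-walked)

All matches (sorted): [[0,0],[3,2],[3,3],[8,1],[9,0],[13,2],[14,0],[17,2],[17,3],[19,0],[22,2],[22,3],[23,0],[24,0],[26,1],[27,0],[30,1],[31,0],[34,1],[37,0],[40,0],[43,2],[43,3]]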